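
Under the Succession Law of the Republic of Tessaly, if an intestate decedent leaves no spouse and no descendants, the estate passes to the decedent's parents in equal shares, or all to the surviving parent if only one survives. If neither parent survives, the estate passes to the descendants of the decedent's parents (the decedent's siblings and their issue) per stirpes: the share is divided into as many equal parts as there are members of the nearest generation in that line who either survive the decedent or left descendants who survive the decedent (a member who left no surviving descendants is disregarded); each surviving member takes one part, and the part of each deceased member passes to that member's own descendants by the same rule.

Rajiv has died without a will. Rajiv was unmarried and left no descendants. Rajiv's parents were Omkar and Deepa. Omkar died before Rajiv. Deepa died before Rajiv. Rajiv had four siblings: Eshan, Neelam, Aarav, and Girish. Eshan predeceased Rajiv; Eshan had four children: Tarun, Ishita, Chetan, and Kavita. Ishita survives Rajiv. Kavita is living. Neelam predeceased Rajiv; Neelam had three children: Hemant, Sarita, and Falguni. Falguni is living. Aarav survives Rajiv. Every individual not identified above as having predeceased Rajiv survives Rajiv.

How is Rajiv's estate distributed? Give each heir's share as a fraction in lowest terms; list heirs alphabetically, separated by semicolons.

Aarav 1/4; Chetan 1/16; Falguni 1/12; Girish 1/4; Hemant 1/12; Ishita 1/16; Kavita 1/16; Sarita 1/12; Tarun 1/16

Neither parent survives and there are no descendants, so the estate passes to Rajiv's siblings and their issue per stirpes.
The estate is divided into 4 equal shares of 1/4 among Eshan, Neelam, Aarav, Girish.
Eshan predeceased; the 1/4 allotted to Eshan's branch passes to Eshan's issue by representation.
The 1/4 is divided into 4 equal shares of 1/16 among Tarun, Ishita, Chetan, Kavita.
Tarun is living and takes 1/16.
Ishita is living and takes 1/16.
Chetan is living and takes 1/16.
Kavita is living and takes 1/16.
Neelam predeceased; the 1/4 allotted to Neelam's branch passes to Neelam's issue by representation.
The 1/4 is divided into 3 equal shares of 1/12 among Hemant, Sarita, Falguni.
Hemant is living and takes 1/12.
Sarita is living and takes 1/12.
Falguni is living and takes 1/12.
Aarav is living and takes 1/4.
Girish is living and takes 1/4.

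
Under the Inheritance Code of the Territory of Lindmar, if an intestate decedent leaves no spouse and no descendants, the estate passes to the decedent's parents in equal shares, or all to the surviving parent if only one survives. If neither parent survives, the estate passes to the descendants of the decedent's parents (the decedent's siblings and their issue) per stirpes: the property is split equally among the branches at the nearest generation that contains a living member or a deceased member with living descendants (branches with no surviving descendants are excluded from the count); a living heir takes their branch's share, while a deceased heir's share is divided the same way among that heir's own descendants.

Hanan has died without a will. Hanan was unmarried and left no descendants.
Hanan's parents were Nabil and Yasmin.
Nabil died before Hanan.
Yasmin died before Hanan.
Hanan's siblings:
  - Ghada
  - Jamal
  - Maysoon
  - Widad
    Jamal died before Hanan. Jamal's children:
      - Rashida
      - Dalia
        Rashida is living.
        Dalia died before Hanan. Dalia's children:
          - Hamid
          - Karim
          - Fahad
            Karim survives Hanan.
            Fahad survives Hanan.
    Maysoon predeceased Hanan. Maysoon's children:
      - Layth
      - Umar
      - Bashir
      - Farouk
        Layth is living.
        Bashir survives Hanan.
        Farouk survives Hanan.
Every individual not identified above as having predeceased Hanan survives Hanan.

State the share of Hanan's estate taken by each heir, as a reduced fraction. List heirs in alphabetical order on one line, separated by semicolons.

Bashir 1/16; Fahad 1/24; Farouk 1/16; Ghada 1/4; Hamid 1/24; Karim 1/24; Layth 1/16; Rashida 1/8; Umar 1/16; Widad 1/4

Neither parent survives and there are no descendants, so the estate passes to Hanan's siblings and their issue per stirpes.
The estate is divided into 4 equal shares of 1/4 among Ghada, Jamal, Maysoon, Widad.
Ghada is living and takes 1/4.
Jamal predeceased; the 1/4 allotted to Jamal's branch passes to Jamal's issue by representation.
The 1/4 is divided into 2 equal shares of 1/8 among Rashida, Dalia.
Rashida is living and takes 1/8.
Dalia predeceased; the 1/8 allotted to Dalia's branch passes to Dalia's issue by representation.
The 1/8 is divided into 3 equal shares of 1/24 among Hamid, Karim, Fahad.
Hamid is living and takes 1/24.
Karim is living and takes 1/24.
Fahad is living and takes 1/24.
Maysoon predeceased; the 1/4 allotted to Maysoon's branch passes to Maysoon's issue by representation.
The 1/4 is divided into 4 equal shares of 1/16 among Layth, Umar, Bashir, Farouk.
Layth is living and takes 1/16.
Umar is living and takes 1/16.
Bashir is living and takes 1/16.
Farouk is living and takes 1/16.
Widad is living and takes 1/4.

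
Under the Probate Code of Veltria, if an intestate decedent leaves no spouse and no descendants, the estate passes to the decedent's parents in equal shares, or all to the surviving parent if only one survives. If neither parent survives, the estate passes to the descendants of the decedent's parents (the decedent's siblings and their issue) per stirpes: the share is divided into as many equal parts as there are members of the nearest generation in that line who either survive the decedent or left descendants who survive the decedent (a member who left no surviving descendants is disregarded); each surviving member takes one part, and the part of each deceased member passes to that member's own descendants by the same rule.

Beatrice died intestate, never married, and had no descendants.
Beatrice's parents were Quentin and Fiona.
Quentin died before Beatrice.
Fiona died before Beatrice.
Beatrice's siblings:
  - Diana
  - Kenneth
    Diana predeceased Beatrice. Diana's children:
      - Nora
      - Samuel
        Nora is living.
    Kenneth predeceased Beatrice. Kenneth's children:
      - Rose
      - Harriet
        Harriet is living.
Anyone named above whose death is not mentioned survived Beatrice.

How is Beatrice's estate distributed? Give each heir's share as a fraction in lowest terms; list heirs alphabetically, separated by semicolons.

Neither parent survives and there are no descendants, so the estate passes to Beatrice's siblings and their issue per stirpes.
The estate is divided into 2 equal shares of 1/2 among Diana, Kenneth.
Diana predeceased; the 1/2 allotted to Diana's branch passes to Diana's issue by representation.
The 1/2 is divided into 2 equal shares of 1/4 among Nora, Samuel.
Nora is living and takes 1/4.
Samuel is living and takes 1/4.
Kenneth predeceased; the 1/2 allotted to Kenneth's branch passes to Kenneth's issue by representation.
The 1/2 is divided into 2 equal shares of 1/4 among Rose, Harriet.
Rose is living and takes 1/4.
Harriet is living and takes 1/4.

Harriet 1/4; Nora 1/4; Rose 1/4; Samuel 1/4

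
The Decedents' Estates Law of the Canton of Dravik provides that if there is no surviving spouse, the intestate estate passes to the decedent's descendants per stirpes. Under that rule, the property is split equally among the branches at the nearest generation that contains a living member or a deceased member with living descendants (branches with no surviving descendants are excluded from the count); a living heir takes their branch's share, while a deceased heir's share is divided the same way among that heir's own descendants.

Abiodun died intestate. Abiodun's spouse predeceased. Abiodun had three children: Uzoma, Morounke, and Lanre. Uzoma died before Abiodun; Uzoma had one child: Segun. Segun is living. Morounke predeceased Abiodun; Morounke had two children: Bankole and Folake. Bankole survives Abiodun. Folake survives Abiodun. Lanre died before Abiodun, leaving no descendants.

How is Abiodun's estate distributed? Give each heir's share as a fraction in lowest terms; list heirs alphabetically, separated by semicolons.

Bankole 1/4; Folake 1/4; Segun 1/2

There is no surviving spouse, so the entire estate passes to Abiodun's descendants per stirpes.
Lanre left no surviving issue, so that branch lapses and is disregarded.
The estate is divided into 2 equal shares of 1/2 among Uzoma, Morounke.
Uzoma predeceased; the 1/2 allotted to Uzoma's branch passes to Uzoma's issue by representation.
Segun is the sole taker at this level and receives the full 1/2.
Morounke predeceased; the 1/2 allotted to Morounke's branch passes to Morounke's issue by representation.
The 1/2 is divided into 2 equal shares of 1/4 among Bankole, Folake.
Bankole is living and takes 1/4.
Folake is living and takes 1/4.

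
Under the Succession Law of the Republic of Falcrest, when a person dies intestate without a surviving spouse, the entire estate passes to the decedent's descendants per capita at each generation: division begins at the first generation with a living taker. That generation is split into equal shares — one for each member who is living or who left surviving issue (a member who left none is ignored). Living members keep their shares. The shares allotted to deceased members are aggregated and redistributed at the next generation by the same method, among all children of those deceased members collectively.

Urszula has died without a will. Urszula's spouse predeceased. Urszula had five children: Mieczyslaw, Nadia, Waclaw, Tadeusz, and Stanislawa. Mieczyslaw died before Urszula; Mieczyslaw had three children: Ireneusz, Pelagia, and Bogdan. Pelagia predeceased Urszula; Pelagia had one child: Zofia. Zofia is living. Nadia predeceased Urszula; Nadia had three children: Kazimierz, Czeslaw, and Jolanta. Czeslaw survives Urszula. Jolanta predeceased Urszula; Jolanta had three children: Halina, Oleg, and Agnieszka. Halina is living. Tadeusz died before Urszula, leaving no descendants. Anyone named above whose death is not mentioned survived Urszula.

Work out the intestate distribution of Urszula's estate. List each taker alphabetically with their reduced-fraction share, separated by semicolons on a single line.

There is no surviving spouse, so the entire estate passes to Urszula's descendants per capita at each generation.
At generation 1 (Mieczyslaw, Nadia, Waclaw, Stanislawa) there are 4 shares of (1)/4 = 1/4 each.
Living: Waclaw and Stanislawa — each takes 1/4.
Deceased: Mieczyslaw and Nadia. Their combined 1/2 is pooled and carried to generation 2.
At generation 2 (Ireneusz, Pelagia, Bogdan, Kazimierz, Czeslaw, Jolanta) there are 6 shares of (1/2)/6 = 1/12 each.
Living: Ireneusz, Bogdan, Kazimierz, and Czeslaw — each takes 1/12.
Deceased: Pelagia and Jolanta. Their combined 1/6 is pooled and carried to generation 3.
At generation 3 (Zofia, Halina, Oleg, Agnieszka) there are 4 shares of (1/6)/4 = 1/24 each.
Living: Zofia, Halina, Oleg, and Agnieszka — each takes 1/24.

Agnieszka 1/24; Bogdan 1/12; Czeslaw 1/12; Halina 1/24; Ireneusz 1/12; Kazimierz 1/12; Oleg 1/24; Stanislawa 1/4; Waclaw 1/4; Zofia 1/24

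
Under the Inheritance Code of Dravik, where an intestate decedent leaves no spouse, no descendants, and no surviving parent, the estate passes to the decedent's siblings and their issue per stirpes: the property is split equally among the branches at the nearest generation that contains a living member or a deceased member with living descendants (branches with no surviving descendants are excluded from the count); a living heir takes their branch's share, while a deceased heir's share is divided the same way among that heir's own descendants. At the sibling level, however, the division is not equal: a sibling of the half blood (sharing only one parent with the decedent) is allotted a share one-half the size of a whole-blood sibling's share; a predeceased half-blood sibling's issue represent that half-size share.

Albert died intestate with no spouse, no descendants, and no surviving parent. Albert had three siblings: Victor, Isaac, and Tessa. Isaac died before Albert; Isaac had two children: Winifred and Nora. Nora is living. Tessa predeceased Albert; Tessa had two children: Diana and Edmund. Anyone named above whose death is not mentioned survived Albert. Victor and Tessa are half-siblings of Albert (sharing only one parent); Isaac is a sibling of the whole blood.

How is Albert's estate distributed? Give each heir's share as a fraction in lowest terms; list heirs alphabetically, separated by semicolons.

Diana 1/8; Edmund 1/8; Nora 1/4; Victor 1/4; Winifred 1/4

No spouse, descendants, or parent survives, so the estate passes to Albert's siblings per stirpes.
Half-blood siblings count for one-half the weight of whole-blood siblings at the initial division.
Dividing 1 in proportion to weights (total weight 2): Victor (weight 1/2) → 1/4; Isaac (weight 1) → 1/2; Tessa (weight 1/2) → 1/4.
Victor is living and takes 1/4.
Isaac predeceased; the 1/2 allotted to Isaac's branch passes to Isaac's issue by representation.
The 1/2 is divided into 2 equal shares of 1/4 among Winifred, Nora.
Winifred is living and takes 1/4.
Nora is living and takes 1/4.
Tessa predeceased; the 1/4 allotted to Tessa's branch passes to Tessa's issue by representation.
The 1/4 is divided into 2 equal shares of 1/8 among Diana, Edmund.
Diana is living and takes 1/8.
Edmund is living and takes 1/8.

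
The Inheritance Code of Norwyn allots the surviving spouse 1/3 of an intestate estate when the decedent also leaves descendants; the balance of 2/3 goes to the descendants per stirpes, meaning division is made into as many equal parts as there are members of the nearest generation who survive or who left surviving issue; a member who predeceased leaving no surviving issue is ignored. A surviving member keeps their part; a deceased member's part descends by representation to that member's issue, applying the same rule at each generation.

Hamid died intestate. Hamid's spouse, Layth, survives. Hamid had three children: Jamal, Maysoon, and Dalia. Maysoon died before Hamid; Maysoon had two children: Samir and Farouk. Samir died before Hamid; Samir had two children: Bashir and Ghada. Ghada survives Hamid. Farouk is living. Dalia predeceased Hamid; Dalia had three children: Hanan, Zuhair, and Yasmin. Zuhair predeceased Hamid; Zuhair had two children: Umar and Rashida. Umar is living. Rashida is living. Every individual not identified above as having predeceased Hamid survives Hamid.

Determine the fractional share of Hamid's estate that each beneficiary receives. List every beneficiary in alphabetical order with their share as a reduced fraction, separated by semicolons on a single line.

Bashir 1/18; Farouk 1/9; Ghada 1/18; Hanan 2/27; Jamal 2/9; Layth 1/3; Rashida 1/27; Umar 1/27; Yasmin 2/27

Layth, as surviving spouse, takes 1/3.
The remaining 2/3 passes to Hamid's descendants per stirpes.
The 2/3 is divided into 3 equal shares of 2/9 among Jamal, Maysoon, Dalia.
Jamal is living and takes 2/9.
Maysoon predeceased; the 2/9 allotted to Maysoon's branch passes to Maysoon's issue by representation.
The 2/9 is divided into 2 equal shares of 1/9 among Samir, Farouk.
Samir predeceased; the 1/9 allotted to Samir's branch passes to Samir's issue by representation.
The 1/9 is divided into 2 equal shares of 1/18 among Bashir, Ghada.
Bashir is living and takes 1/18.
Ghada is living and takes 1/18.
Farouk is living and takes 1/9.
Dalia predeceased; the 2/9 allotted to Dalia's branch passes to Dalia's issue by representation.
The 2/9 is divided into 3 equal shares of 2/27 among Hanan, Zuhair, Yasmin.
Hanan is living and takes 2/27.
Zuhair predeceased; the 2/27 allotted to Zuhair's branch passes to Zuhair's issue by representation.
The 2/27 is divided into 2 equal shares of 1/27 among Umar, Rashida.
Umar is living and takes 1/27.
Rashida is living and takes 1/27.
Yasmin is living and takes 2/27.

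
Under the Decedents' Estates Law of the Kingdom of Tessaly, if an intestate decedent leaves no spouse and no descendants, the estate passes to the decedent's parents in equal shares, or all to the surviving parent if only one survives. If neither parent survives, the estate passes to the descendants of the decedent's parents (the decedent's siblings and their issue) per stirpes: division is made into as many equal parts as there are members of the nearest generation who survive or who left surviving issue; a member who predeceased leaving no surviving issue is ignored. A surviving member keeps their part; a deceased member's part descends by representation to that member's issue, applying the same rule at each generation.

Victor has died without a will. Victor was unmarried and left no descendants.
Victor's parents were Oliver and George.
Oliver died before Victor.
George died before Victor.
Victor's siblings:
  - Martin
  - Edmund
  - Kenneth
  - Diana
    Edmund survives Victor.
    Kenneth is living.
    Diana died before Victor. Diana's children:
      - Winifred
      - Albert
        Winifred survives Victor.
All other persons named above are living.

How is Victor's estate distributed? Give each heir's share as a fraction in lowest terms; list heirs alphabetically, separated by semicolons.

Neither parent survives and there are no descendants, so the estate passes to Victor's siblings and their issue per stirpes.
The estate is divided into 4 equal shares of 1/4 among Martin, Edmund, Kenneth, Diana.
Martin is living and takes 1/4.
Edmund is living and takes 1/4.
Kenneth is living and takes 1/4.
Diana predeceased; the 1/4 allotted to Diana's branch passes to Diana's issue by representation.
The 1/4 is divided into 2 equal shares of 1/8 among Winifred, Albert.
Winifred is living and takes 1/8.
Albert is living and takes 1/8.

Albert 1/8; Edmund 1/4; Kenneth 1/4; Martin 1/4; Winifred 1/8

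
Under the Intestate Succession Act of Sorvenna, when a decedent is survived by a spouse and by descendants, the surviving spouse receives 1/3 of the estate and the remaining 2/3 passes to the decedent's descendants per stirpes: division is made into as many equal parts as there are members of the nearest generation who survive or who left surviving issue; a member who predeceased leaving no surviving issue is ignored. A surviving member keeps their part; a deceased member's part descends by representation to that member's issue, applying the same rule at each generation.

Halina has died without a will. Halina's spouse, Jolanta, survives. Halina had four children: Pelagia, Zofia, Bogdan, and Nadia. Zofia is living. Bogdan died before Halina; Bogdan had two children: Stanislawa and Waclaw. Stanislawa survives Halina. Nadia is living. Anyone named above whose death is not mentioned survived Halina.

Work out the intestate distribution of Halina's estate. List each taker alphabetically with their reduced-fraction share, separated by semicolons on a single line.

Jolanta 1/3; Nadia 1/6; Pelagia 1/6; Stanislawa 1/12; Waclaw 1/12; Zofia 1/6

Jolanta, as surviving spouse, takes 1/3.
The remaining 2/3 passes to Halina's descendants per stirpes.
The 2/3 is divided into 4 equal shares of 1/6 among Pelagia, Zofia, Bogdan, Nadia.
Pelagia is living and takes 1/6.
Zofia is living and takes 1/6.
Bogdan predeceased; the 1/6 allotted to Bogdan's branch passes to Bogdan's issue by representation.
The 1/6 is divided into 2 equal shares of 1/12 among Stanislawa, Waclaw.
Stanislawa is living and takes 1/12.
Waclaw is living and takes 1/12.
Nadia is living and takes 1/6.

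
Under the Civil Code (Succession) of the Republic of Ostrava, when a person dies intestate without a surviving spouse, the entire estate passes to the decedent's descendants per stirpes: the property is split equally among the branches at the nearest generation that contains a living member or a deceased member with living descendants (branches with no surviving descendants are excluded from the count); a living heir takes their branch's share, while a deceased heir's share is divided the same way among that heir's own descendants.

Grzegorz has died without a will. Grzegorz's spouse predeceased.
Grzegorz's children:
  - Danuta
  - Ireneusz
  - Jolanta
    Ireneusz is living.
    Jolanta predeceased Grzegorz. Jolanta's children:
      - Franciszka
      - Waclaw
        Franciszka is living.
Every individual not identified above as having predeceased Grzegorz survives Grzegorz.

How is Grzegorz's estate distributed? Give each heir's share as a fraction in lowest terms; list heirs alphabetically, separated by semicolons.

Danuta 1/3; Franciszka 1/6; Ireneusz 1/3; Waclaw 1/6

There is no surviving spouse, so the entire estate passes to Grzegorz's descendants per stirpes.
The estate is divided into 3 equal shares of 1/3 among Danuta, Ireneusz, Jolanta.
Danuta is living and takes 1/3.
Ireneusz is living and takes 1/3.
Jolanta predeceased; the 1/3 allotted to Jolanta's branch passes to Jolanta's issue by representation.
The 1/3 is divided into 2 equal shares of 1/6 among Franciszka, Waclaw.
Franciszka is living and takes 1/6.
Waclaw is living and takes 1/6.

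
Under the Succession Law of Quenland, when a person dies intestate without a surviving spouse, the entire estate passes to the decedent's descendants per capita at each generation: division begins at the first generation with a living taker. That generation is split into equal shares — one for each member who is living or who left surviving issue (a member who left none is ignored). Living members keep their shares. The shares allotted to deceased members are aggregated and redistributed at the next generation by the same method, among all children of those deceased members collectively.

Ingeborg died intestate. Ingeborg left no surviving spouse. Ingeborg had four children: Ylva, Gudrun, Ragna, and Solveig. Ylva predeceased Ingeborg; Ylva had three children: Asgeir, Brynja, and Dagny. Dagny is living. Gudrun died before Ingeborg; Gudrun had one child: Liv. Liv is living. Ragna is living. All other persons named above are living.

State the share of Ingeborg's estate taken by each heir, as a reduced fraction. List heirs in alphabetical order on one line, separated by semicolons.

Asgeir 1/8; Brynja 1/8; Dagny 1/8; Liv 1/8; Ragna 1/4; Solveig 1/4

There is no surviving spouse, so the entire estate passes to Ingeborg's descendants per capita at each generation.
At generation 1 (Ylva, Gudrun, Ragna, Solveig) there are 4 shares of (1)/4 = 1/4 each.
Living: Ragna and Solveig — each takes 1/4.
Deceased: Ylva and Gudrun. Their combined 1/2 is pooled and carried to generation 2.
At generation 2 (Asgeir, Brynja, Dagny, Liv) there are 4 shares of (1/2)/4 = 1/8 each.
Living: Asgeir, Brynja, Dagny, and Liv — each takes 1/8.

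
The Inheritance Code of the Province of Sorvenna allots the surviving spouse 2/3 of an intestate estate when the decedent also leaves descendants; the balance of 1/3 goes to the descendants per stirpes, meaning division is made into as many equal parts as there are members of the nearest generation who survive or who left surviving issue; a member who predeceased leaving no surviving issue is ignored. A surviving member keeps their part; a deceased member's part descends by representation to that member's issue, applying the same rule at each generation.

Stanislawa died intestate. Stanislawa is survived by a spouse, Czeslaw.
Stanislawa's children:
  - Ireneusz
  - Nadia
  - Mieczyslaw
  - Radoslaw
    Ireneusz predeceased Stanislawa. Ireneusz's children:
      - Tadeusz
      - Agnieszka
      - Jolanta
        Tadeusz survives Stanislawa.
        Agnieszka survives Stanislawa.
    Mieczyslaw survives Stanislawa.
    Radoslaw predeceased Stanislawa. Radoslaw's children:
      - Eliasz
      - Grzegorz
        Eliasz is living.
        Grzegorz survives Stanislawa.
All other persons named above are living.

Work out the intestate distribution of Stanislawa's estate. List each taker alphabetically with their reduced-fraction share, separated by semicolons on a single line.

Agnieszka 1/36; Czeslaw 2/3; Eliasz 1/24; Grzegorz 1/24; Jolanta 1/36; Mieczyslaw 1/12; Nadia 1/12; Tadeusz 1/36

Czeslaw, as surviving spouse, takes 2/3.
The remaining 1/3 passes to Stanislawa's descendants per stirpes.
The 1/3 is divided into 4 equal shares of 1/12 among Ireneusz, Nadia, Mieczyslaw, Radoslaw.
Ireneusz predeceased; the 1/12 allotted to Ireneusz's branch passes to Ireneusz's issue by representation.
The 1/12 is divided into 3 equal shares of 1/36 among Tadeusz, Agnieszka, Jolanta.
Tadeusz is living and takes 1/36.
Agnieszka is living and takes 1/36.
Jolanta is living and takes 1/36.
Nadia is living and takes 1/12.
Mieczyslaw is living and takes 1/12.
Radoslaw predeceased; the 1/12 allotted to Radoslaw's branch passes to Radoslaw's issue by representation.
The 1/12 is divided into 2 equal shares of 1/24 among Eliasz, Grzegorz.
Eliasz is living and takes 1/24.
Grzegorz is living and takes 1/24.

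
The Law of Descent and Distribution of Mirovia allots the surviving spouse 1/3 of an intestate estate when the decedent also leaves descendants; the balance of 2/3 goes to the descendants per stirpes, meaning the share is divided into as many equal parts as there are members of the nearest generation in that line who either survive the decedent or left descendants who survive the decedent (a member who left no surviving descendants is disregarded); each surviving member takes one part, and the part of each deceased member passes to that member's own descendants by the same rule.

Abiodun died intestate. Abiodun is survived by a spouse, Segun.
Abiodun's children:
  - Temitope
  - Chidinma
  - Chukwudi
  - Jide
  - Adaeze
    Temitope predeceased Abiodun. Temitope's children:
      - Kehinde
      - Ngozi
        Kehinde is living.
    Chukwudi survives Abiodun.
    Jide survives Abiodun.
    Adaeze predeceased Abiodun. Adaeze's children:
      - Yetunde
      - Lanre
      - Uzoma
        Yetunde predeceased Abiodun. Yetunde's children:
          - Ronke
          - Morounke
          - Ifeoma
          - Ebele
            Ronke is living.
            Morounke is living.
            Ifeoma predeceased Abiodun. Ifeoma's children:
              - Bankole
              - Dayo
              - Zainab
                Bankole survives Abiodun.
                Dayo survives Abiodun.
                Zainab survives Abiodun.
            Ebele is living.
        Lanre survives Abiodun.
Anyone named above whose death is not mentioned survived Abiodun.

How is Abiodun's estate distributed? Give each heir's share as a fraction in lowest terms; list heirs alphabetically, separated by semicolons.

Segun, as surviving spouse, takes 1/3.
The remaining 2/3 passes to Abiodun's descendants per stirpes.
The 2/3 is divided into 5 equal shares of 2/15 among Temitope, Chidinma, Chukwudi, Jide, Adaeze.
Temitope predeceased; the 2/15 allotted to Temitope's branch passes to Temitope's issue by representation.
The 2/15 is divided into 2 equal shares of 1/15 among Kehinde, Ngozi.
Kehinde is living and takes 1/15.
Ngozi is living and takes 1/15.
Chidinma is living and takes 2/15.
Chukwudi is living and takes 2/15.
Jide is living and takes 2/15.
Adaeze predeceased; the 2/15 allotted to Adaeze's branch passes to Adaeze's issue by representation.
The 2/15 is divided into 3 equal shares of 2/45 among Yetunde, Lanre, Uzoma.
Yetunde predeceased; the 2/45 allotted to Yetunde's branch passes to Yetunde's issue by representation.
The 2/45 is divided into 4 equal shares of 1/90 among Ronke, Morounke, Ifeoma, Ebele.
Ronke is living and takes 1/90.
Morounke is living and takes 1/90.
Ifeoma predeceased; the 1/90 allotted to Ifeoma's branch passes to Ifeoma's issue by representation.
The 1/90 is divided into 3 equal shares of 1/270 among Bankole, Dayo, Zainab.
Bankole is living and takes 1/270.
Dayo is living and takes 1/270.
Zainab is living and takes 1/270.
Ebele is living and takes 1/90.
Lanre is living and takes 2/45.
Uzoma is living and takes 2/45.

Bankole 1/270; Chidinma 2/15; Chukwudi 2/15; Dayo 1/270; Ebele 1/90; Jide 2/15; Kehinde 1/15; Lanre 2/45; Morounke 1/90; Ngozi 1/15; Ronke 1/90; Segun 1/3; Uzoma 2/45; Zainab 1/270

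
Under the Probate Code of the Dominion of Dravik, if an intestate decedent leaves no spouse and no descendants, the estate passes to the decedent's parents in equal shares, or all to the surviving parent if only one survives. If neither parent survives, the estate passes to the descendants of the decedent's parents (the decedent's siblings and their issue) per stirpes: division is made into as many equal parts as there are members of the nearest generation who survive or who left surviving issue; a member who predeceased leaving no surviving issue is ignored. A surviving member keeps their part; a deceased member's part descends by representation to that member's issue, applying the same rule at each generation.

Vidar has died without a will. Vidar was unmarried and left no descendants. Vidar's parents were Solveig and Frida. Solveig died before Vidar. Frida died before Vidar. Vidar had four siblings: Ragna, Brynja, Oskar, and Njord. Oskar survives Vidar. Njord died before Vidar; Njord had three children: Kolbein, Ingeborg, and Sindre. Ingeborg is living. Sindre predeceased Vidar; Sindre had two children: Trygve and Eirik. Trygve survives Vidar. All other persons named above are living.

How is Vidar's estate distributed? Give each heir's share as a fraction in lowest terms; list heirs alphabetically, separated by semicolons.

Brynja 1/4; Eirik 1/24; Ingeborg 1/12; Kolbein 1/12; Oskar 1/4; Ragna 1/4; Trygve 1/24

Neither parent survives and there are no descendants, so the estate passes to Vidar's siblings and their issue per stirpes.
The estate is divided into 4 equal shares of 1/4 among Ragna, Brynja, Oskar, Njord.
Ragna is living and takes 1/4.
Brynja is living and takes 1/4.
Oskar is living and takes 1/4.
Njord predeceased; the 1/4 allotted to Njord's branch passes to Njord's issue by representation.
The 1/4 is divided into 3 equal shares of 1/12 among Kolbein, Ingeborg, Sindre.
Kolbein is living and takes 1/12.
Ingeborg is living and takes 1/12.
Sindre predeceased; the 1/12 allotted to Sindre's branch passes to Sindre's issue by representation.
The 1/12 is divided into 2 equal shares of 1/24 among Trygve, Eirik.
Trygve is living and takes 1/24.
Eirik is living and takes 1/24.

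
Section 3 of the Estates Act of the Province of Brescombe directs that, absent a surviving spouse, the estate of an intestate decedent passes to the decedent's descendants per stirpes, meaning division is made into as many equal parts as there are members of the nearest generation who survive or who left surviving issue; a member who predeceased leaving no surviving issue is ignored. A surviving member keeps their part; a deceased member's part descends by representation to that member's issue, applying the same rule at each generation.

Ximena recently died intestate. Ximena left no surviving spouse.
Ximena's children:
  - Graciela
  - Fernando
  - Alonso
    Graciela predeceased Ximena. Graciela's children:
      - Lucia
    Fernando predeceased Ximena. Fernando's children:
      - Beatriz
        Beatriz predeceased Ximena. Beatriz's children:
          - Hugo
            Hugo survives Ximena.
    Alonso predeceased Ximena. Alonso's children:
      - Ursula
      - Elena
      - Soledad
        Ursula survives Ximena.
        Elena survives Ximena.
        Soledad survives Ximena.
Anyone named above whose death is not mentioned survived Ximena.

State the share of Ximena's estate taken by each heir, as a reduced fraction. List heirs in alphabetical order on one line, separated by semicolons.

There is no surviving spouse, so the entire estate passes to Ximena's descendants per stirpes.
The estate is divided into 3 equal shares of 1/3 among Graciela, Fernando, Alonso.
Graciela predeceased; the 1/3 allotted to Graciela's branch passes to Graciela's issue by representation.
Lucia is the sole taker at this level and receives the full 1/3.
Fernando predeceased; the 1/3 allotted to Fernando's branch passes to Fernando's issue by representation.
Beatriz's line is the sole branch at this level, so the full 1/3 passes to Beatriz's issue by representation.
Hugo is the sole taker at this level and receives the full 1/3.
Alonso predeceased; the 1/3 allotted to Alonso's branch passes to Alonso's issue by representation.
The 1/3 is divided into 3 equal shares of 1/9 among Ursula, Elena, Soledad.
Ursula is living and takes 1/9.
Elena is living and takes 1/9.
Soledad is living and takes 1/9.

Elena 1/9; Hugo 1/3; Lucia 1/3; Soledad 1/9; Ursula 1/9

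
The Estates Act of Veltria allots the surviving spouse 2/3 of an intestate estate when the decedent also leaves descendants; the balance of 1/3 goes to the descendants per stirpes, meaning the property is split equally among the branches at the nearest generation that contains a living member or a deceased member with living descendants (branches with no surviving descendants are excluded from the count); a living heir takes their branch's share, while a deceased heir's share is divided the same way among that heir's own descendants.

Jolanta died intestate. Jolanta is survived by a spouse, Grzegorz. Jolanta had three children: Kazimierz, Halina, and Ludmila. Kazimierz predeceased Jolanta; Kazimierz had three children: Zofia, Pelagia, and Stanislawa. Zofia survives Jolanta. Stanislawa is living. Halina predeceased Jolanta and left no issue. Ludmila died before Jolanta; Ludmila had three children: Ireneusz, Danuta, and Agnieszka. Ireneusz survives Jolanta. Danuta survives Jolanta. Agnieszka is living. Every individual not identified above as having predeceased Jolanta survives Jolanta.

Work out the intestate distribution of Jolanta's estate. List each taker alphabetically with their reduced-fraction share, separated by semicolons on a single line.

Grzegorz, as surviving spouse, takes 2/3.
The remaining 1/3 passes to Jolanta's descendants per stirpes.
Halina left no surviving issue, so that branch lapses and is disregarded.
The 1/3 is divided into 2 equal shares of 1/6 among Kazimierz, Ludmila.
Kazimierz predeceased; the 1/6 allotted to Kazimierz's branch passes to Kazimierz's issue by representation.
The 1/6 is divided into 3 equal shares of 1/18 among Zofia, Pelagia, Stanislawa.
Zofia is living and takes 1/18.
Pelagia is living and takes 1/18.
Stanislawa is living and takes 1/18.
Ludmila predeceased; the 1/6 allotted to Ludmila's branch passes to Ludmila's issue by representation.
The 1/6 is divided into 3 equal shares of 1/18 among Ireneusz, Danuta, Agnieszka.
Ireneusz is living and takes 1/18.
Danuta is living and takes 1/18.
Agnieszka is living and takes 1/18.

Agnieszka 1/18; Danuta 1/18; Grzegorz 2/3; Ireneusz 1/18; Pelagia 1/18; Stanislawa 1/18; Zofia 1/18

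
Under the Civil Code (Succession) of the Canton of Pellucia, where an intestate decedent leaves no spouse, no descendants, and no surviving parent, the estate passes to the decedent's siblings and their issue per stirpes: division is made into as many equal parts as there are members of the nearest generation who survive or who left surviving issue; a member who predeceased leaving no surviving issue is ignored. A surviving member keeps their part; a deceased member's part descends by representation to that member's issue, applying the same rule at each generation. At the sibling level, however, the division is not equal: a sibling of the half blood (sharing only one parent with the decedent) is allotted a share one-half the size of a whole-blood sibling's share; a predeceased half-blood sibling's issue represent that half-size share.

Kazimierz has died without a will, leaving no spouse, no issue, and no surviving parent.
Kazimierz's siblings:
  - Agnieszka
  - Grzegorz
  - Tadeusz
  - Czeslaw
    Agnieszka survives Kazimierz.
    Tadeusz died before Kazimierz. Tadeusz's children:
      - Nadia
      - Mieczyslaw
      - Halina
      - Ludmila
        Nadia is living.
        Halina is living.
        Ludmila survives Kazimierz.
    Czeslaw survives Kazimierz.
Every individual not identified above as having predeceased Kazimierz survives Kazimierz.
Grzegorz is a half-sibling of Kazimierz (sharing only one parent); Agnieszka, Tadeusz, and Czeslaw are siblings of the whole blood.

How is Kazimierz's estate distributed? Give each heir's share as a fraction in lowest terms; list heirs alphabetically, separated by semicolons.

Agnieszka 2/7; Czeslaw 2/7; Grzegorz 1/7; Halina 1/14; Ludmila 1/14; Mieczyslaw 1/14; Nadia 1/14

No spouse, descendants, or parent survives, so the estate passes to Kazimierz's siblings per stirpes.
Half-blood siblings count for one-half the weight of whole-blood siblings at the initial division.
Dividing 1 in proportion to weights (total weight 7/2): Agnieszka (weight 1) → 2/7; Grzegorz (weight 1/2) → 1/7; Tadeusz (weight 1) → 2/7; Czeslaw (weight 1) → 2/7.
Agnieszka is living and takes 2/7.
Grzegorz is living and takes 1/7.
Tadeusz predeceased; the 2/7 allotted to Tadeusz's branch passes to Tadeusz's issue by representation.
The 2/7 is divided into 4 equal shares of 1/14 among Nadia, Mieczyslaw, Halina, Ludmila.
Nadia is living and takes 1/14.
Mieczyslaw is living and takes 1/14.
Halina is living and takes 1/14.
Ludmila is living and takes 1/14.
Czeslaw is living and takes 2/7.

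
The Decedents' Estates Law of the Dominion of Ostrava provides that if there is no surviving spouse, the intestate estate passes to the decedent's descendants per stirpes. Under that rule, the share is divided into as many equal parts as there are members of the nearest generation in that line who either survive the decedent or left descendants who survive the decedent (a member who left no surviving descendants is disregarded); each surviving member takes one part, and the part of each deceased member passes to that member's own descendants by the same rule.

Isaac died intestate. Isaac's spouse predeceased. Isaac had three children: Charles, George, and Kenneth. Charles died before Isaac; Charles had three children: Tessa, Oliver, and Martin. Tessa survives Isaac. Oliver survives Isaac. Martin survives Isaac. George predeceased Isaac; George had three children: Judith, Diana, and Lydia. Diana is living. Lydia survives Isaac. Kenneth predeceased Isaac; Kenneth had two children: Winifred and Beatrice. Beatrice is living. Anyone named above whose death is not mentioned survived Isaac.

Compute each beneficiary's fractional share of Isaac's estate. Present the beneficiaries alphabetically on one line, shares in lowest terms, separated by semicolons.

Beatrice 1/6; Diana 1/9; Judith 1/9; Lydia 1/9; Martin 1/9; Oliver 1/9; Tessa 1/9; Winifred 1/6

There is no surviving spouse, so the entire estate passes to Isaac's descendants per stirpes.
The estate is divided into 3 equal shares of 1/3 among Charles, George, Kenneth.
Charles predeceased; the 1/3 allotted to Charles's branch passes to Charles's issue by representation.
The 1/3 is divided into 3 equal shares of 1/9 among Tessa, Oliver, Martin.
Tessa is living and takes 1/9.
Oliver is living and takes 1/9.
Martin is living and takes 1/9.
George predeceased; the 1/3 allotted to George's branch passes to George's issue by representation.
The 1/3 is divided into 3 equal shares of 1/9 among Judith, Diana, Lydia.
Judith is living and takes 1/9.
Diana is living and takes 1/9.
Lydia is living and takes 1/9.
Kenneth predeceased; the 1/3 allotted to Kenneth's branch passes to Kenneth's issue by representation.
The 1/3 is divided into 2 equal shares of 1/6 among Winifred, Beatrice.
Winifred is living and takes 1/6.
Beatrice is living and takes 1/6.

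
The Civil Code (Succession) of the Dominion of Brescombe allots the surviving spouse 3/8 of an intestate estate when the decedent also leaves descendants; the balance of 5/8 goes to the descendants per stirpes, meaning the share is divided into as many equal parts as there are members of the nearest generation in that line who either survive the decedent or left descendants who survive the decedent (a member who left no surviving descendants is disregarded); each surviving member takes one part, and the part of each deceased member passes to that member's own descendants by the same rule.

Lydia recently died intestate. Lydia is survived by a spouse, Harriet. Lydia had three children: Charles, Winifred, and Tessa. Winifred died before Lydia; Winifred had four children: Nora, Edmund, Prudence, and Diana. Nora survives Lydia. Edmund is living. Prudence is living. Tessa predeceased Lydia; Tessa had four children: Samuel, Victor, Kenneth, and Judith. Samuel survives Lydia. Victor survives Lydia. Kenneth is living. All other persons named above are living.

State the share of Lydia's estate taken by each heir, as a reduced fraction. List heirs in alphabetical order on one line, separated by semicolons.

Harriet, as surviving spouse, takes 3/8.
The remaining 5/8 passes to Lydia's descendants per stirpes.
The 5/8 is divided into 3 equal shares of 5/24 among Charles, Winifred, Tessa.
Charles is living and takes 5/24.
Winifred predeceased; the 5/24 allotted to Winifred's branch passes to Winifred's issue by representation.
The 5/24 is divided into 4 equal shares of 5/96 among Nora, Edmund, Prudence, Diana.
Nora is living and takes 5/96.
Edmund is living and takes 5/96.
Prudence is living and takes 5/96.
Diana is living and takes 5/96.
Tessa predeceased; the 5/24 allotted to Tessa's branch passes to Tessa's issue by representation.
The 5/24 is divided into 4 equal shares of 5/96 among Samuel, Victor, Kenneth, Judith.
Samuel is living and takes 5/96.
Victor is living and takes 5/96.
Kenneth is living and takes 5/96.
Judith is living and takes 5/96.

Charles 5/24; Diana 5/96; Edmund 5/96; Harriet 3/8; Judith 5/96; Kenneth 5/96; Nora 5/96; Prudence 5/96; Samuel 5/96; Victor 5/96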